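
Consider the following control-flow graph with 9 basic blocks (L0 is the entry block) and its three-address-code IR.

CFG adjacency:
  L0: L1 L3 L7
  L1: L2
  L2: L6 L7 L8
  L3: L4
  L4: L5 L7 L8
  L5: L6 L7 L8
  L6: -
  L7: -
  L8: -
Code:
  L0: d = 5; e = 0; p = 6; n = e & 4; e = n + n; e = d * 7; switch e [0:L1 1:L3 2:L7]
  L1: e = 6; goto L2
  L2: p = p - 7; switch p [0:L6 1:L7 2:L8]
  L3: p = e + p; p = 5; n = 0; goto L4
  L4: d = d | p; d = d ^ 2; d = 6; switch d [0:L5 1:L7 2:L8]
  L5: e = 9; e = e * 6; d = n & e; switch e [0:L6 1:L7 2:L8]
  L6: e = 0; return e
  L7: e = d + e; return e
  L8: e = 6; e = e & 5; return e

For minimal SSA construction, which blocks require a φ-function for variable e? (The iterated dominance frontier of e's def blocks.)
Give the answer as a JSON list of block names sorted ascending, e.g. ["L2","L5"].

idom tree: L1←L0 L2←L1 L3←L0 L4←L3 L5←L4 L6←L0 L7←L0 L8←L0
Join-block Dom:
  L6: preds {L2,L5}: {L0,L1,L2} ∩ {L0,L3,L4,L5} = {L0}; idom=L0
  L7: preds {L0,L2,L4,L5}: {L0} ∩ {L0,L1,L2} ∩ {L0,L3,L4} ∩ {L0,L3,L4,L5} = {L0}; idom=L0
  L8: preds {L2,L4,L5}: {L0,L1,L2} ∩ {L0,L3,L4} ∩ {L0,L3,L4,L5} = {L0}; idom=L0

DF derivation:
  L6←L2: walk L2→L1 to L0
  L6←L5: walk L5→L4→L3 to L0
  L7←L0: walk · to L0
  L7←L2: walk L2→L1 to L0
  L7←L4: walk L4→L3 to L0
  L7←L5: walk L5→L4→L3 to L0
  L8←L2: walk L2→L1 to L0
  L8←L4: walk L4→L3 to L0
  L8←L5: walk L5→L4→L3 to L0
  DF(L0)=∅
  DF(L1)={L6,L7,L8}
  DF(L2)={L6,L7,L8}
  DF(L3)={L6,L7,L8}
  DF(L4)={L6,L7,L8}
  DF(L5)={L6,L7,L8}
  DF(L6)=∅
  DF(L7)=∅
  DF(L8)=∅

φ for e: defs {L0,L1,L5,L6,L7,L8}
  DF⁺ = {L6,L7,L8}

Answer: ["L6", "L7", "L8"]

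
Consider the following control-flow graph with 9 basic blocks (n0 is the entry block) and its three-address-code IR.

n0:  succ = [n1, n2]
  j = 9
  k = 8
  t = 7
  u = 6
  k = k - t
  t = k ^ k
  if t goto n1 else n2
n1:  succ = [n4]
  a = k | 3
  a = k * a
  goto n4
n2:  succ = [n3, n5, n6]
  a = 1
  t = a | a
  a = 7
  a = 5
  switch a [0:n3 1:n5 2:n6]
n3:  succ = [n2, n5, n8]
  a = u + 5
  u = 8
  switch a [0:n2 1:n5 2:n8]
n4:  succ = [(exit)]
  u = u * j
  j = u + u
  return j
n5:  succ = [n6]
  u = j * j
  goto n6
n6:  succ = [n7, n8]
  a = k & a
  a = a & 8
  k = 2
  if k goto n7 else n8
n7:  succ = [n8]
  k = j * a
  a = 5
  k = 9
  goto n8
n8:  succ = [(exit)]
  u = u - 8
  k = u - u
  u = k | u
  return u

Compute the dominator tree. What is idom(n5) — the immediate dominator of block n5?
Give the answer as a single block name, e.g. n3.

idom tree: n1←n0 n2←n0 n3←n2 n4←n1 n5←n2 n6←n2 n7←n6 n8←n2
Dom at joins:
  n2: preds {n0,n3}: {n0} ∩ {n0,n2,n3} = {n0}; idom=n0
  n5: preds {n2,n3}: {n0,n2} ∩ {n0,n2,n3} = {n0,n2}; idom=n2
  n6: preds {n2,n5}: {n0,n2} ∩ {n0,n2,n5} = {n0,n2}; idom=n2
  n8: preds {n3,n6,n7}: {n0,n2,n3} ∩ {n0,n2,n6} ∩ {n0,n2,n6,n7} = {n0,n2}; idom=n2

idom(n5) = n2

Answer: n2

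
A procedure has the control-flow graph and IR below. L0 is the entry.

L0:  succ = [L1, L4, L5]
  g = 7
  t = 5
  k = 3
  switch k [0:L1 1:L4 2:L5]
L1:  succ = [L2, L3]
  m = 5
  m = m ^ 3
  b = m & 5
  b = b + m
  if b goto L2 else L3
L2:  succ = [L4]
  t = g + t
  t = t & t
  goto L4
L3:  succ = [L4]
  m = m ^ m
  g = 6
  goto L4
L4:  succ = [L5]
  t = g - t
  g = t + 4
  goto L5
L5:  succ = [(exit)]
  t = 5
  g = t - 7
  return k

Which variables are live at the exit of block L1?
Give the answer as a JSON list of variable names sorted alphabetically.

Block summaries:
  L0: def={g,k,t} ue=∅
  L1: def={b,m} ue=∅
  L2: def={t} ue={g,t}
  L3: def={g,m} ue={m}
  L4: def={g,t} ue={g,t}
  L5: def={g,t} ue={k}

Live sets:
  live L0: ∅→{g,k,t}
  live L1: {g,k,t}→{g,k,m,t}
  live L2: {g,k,t}→{g,k,t}
  live L3: {k,m,t}→{g,k,t}
  live L4: {g,k,t}→{k}
  live L5: {k}→∅

live-out(L1) = ["g", "k", "m", "t"]

Answer: ["g", "k", "m", "t"]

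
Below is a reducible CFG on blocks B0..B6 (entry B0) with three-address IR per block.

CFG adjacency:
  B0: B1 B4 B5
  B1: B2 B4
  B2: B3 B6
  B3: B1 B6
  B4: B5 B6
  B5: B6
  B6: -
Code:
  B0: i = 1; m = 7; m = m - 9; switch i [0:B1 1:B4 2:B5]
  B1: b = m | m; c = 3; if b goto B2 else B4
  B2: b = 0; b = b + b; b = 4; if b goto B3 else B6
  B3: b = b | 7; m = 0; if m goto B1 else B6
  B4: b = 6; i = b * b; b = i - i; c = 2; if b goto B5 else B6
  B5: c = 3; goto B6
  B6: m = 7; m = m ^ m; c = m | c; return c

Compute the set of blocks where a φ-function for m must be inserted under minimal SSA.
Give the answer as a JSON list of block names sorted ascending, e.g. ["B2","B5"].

Answer: ["B1", "B4", "B5", "B6"]

Working:
idom tree: B1←B0 B2←B1 B3←B2 B4←B0 B5←B0 B6←B0
Join-block Dom:
  B1: preds {B0,B3}: {B0} ∩ {B0,B1,B2,B3} = {B0}; idom=B0
  B4: preds {B0,B1}: {B0} ∩ {B0,B1} = {B0}; idom=B0
  B5: preds {B0,B4}: {B0} ∩ {B0,B4} = {B0}; idom=B0
  B6: preds {B2,B3,B4,B5}: {B0,B1,B2} ∩ {B0,B1,B2,B3} ∩ {B0,B4} ∩ {B0,B5} = {B0}; idom=B0

DF walk-up:
  join B1 pred B0: · stop@B0
  join B1 pred B3: B3→B2→B1 stop@B0
  join B4 pred B0: · stop@B0
  join B4 pred B1: B1 stop@B0
  join B5 pred B0: · stop@B0
  join B5 pred B4: B4 stop@B0
  join B6 pred B2: B2→B1 stop@B0
  join B6 pred B3: B3→B2→B1 stop@B0
  join B6 pred B4: B4 stop@B0
  join B6 pred B5: B5 stop@B0
  B0 → ∅
  B1 → {B1,B4,B6}
  B2 → {B1,B6}
  B3 → {B1,B6}
  B4 → {B5,B6}
  B5 → {B6}
  B6 → ∅

φ for m: defs {B0,B3,B6}
  DF⁺ = {B1,B4,B5,B6}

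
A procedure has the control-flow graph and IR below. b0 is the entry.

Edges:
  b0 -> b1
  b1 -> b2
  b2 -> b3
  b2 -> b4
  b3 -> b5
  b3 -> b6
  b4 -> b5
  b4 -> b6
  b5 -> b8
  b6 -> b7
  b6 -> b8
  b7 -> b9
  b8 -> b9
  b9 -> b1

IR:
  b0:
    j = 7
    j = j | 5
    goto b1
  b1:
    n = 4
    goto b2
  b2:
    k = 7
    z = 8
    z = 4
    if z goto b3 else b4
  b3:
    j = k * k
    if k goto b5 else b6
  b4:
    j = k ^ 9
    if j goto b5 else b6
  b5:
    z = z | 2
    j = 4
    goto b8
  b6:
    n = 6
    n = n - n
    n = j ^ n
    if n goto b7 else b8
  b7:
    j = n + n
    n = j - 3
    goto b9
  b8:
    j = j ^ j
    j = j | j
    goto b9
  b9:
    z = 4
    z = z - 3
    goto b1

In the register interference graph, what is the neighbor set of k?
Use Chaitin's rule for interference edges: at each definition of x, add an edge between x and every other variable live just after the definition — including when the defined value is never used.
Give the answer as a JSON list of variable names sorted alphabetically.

Block summaries:
  b0: {j} / ∅
  b1: {n} / ∅
  b2: {k,z} / ∅
  b3: {j} / {k}
  b4: {j} / {k}
  b5: {j,z} / {z}
  b6: {n} / {j}
  b7: {j,n} / {n}
  b8: {j} / {j}
  b9: {z} / ∅

Live sets:
  live b0: ∅→∅
  live b1: ∅→∅
  live b2: ∅→{k,z}
  live b3: {k,z}→{j,z}
  live b4: {k,z}→{j,z}
  live b5: {z}→{j}
  live b6: {j}→{j,n}
  live b7: {n}→∅
  live b8: {j}→∅
  live b9: ∅→∅

Conflict graph:
  j: {k,n,z}
  k: {j,z}
  n: {j}
  z: {j,k}

N(k) = ["j", "z"]

Answer: ["j", "z"]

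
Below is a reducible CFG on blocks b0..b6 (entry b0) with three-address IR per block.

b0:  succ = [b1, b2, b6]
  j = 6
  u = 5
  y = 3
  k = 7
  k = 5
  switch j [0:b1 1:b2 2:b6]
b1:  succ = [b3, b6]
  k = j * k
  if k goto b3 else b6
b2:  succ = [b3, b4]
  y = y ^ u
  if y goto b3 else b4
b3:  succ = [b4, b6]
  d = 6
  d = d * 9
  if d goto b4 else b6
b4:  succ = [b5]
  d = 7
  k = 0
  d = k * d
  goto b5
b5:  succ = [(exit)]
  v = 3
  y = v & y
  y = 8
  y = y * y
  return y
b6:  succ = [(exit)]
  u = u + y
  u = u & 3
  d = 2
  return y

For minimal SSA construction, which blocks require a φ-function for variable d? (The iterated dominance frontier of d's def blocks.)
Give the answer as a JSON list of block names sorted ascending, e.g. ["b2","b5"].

Answer: ["b4", "b6"]

Working:
idom tree: b1←b0 b2←b0 b3←b0 b4←b0 b5←b4 b6←b0
Join-block Dom:
  b3: preds {b1,b2}: {b0,b1} ∩ {b0,b2} = {b0}; idom=b0
  b4: preds {b2,b3}: {b0,b2} ∩ {b0,b3} = {b0}; idom=b0
  b6: preds {b0,b1,b3}: {b0} ∩ {b0,b1} ∩ {b0,b3} = {b0}; idom=b0

DF derivation:
  join b3 pred b1: b1 stop@b0
  join b3 pred b2: b2 stop@b0
  join b4 pred b2: b2 stop@b0
  join b4 pred b3: b3 stop@b0
  join b6 pred b0: · stop@b0
  join b6 pred b1: b1 stop@b0
  join b6 pred b3: b3 stop@b0
  b0: DF=∅
  b1: DF={b3,b6}
  b2: DF={b3,b4}
  b3: DF={b4,b6}
  b4: DF=∅
  b5: DF=∅
  b6: DF=∅

φ for d: defs {b3,b4,b6}
  DF⁺ = {b4,b6}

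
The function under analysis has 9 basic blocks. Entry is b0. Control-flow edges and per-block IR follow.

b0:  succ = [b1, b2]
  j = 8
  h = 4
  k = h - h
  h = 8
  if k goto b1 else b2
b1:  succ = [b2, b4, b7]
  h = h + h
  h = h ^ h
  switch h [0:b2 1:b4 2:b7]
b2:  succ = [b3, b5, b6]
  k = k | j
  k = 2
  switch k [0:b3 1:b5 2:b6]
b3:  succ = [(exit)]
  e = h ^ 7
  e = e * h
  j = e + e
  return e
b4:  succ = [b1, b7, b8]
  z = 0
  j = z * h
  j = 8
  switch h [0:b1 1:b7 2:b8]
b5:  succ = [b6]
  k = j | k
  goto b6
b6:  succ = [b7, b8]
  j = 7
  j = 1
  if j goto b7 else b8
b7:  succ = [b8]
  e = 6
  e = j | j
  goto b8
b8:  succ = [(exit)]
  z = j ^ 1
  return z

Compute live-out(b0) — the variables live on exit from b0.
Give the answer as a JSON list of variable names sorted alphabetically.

Per-block:
  b0: {h,j,k} / ∅
  b1: {h} / {h}
  b2: {k} / {j,k}
  b3: {e,j} / {h}
  b4: {j,z} / {h}
  b5: {k} / {j,k}
  b6: {j} / ∅
  b7: {e} / {j}
  b8: {z} / {j}

Live sets:
  live b0: ∅→{h,j,k}
  live b1: {h,j,k}→{h,j,k}
  live b2: {h,j,k}→{h,j,k}
  live b3: {h}→∅
  live b4: {h,k}→{h,j,k}
  live b5: {j,k}→∅
  live b6: ∅→{j}
  live b7: {j}→{j}
  live b8: {j}→∅

live-out(b0) = ["h", "j", "k"]

Answer: ["h", "j", "k"]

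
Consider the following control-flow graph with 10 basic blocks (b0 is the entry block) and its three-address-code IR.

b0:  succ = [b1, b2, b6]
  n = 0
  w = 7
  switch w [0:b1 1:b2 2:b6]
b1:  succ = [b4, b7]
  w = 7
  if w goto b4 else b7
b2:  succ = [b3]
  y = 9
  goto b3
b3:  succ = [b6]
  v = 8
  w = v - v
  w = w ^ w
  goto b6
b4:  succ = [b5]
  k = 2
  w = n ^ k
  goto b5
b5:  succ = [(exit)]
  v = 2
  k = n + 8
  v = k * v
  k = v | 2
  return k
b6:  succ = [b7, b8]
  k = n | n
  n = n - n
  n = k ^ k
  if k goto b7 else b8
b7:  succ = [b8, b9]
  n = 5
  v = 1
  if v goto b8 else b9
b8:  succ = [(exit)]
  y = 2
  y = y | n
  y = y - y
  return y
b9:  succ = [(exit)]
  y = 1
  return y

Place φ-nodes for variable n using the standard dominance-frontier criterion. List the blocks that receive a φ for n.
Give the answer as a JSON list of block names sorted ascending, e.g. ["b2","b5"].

Answer: ["b7", "b8"]

Analysis:
idom tree: b1←b0 b2←b0 b3←b2 b4←b1 b5←b4 b6←b0 b7←b0 b8←b0 b9←b7
Dom at joins:
  b6: preds {b0,b3}: {b0} ∩ {b0,b2,b3} = {b0}; idom=b0
  b7: preds {b1,b6}: {b0,b1} ∩ {b0,b6} = {b0}; idom=b0
  b8: preds {b6,b7}: {b0,b6} ∩ {b0,b7} = {b0}; idom=b0

DF derivation:
  join b6 pred b0: · stop@b0
  join b6 pred b3: b3→b2 stop@b0
  join b7 pred b1: b1 stop@b0
  join b7 pred b6: b6 stop@b0
  join b8 pred b6: b6 stop@b0
  join b8 pred b7: b7 stop@b0
  DF(b0)=∅
  DF(b1)={b7}
  DF(b2)={b6}
  DF(b3)={b6}
  DF(b4)=∅
  DF(b5)=∅
  DF(b6)={b7,b8}
  DF(b7)={b8}
  DF(b8)=∅
  DF(b9)=∅

φ for n: defs {b0,b6,b7}
  DF⁺ = {b7,b8}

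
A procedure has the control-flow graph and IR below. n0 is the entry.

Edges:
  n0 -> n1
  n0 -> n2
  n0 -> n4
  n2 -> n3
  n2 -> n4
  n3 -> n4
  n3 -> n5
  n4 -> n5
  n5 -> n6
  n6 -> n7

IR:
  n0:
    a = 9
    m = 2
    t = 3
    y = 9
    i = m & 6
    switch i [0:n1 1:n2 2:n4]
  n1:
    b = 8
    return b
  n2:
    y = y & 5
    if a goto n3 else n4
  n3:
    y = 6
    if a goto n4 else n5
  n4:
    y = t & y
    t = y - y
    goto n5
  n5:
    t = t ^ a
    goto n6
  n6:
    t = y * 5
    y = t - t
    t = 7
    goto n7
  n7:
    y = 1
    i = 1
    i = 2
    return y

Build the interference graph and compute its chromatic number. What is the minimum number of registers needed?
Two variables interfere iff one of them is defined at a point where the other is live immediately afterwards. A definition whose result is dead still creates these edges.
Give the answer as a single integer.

Answer: 4

Analysis:
def/use:
  n0 def {a,i,m,t,y} use ∅
  n1 def {b} use ∅
  n2 def {y} use {a,y}
  n3 def {y} use {a}
  n4 def {t,y} use {t,y}
  n5 def {t} use {a,t}
  n6 def {t,y} use {y}
  n7 def {i,y} use ∅

Live sets:
  n0: in=∅ out={a,t,y}
  n1: in=∅ out=∅
  n2: in={a,t,y} out={a,t,y}
  n3: in={a,t} out={a,t,y}
  n4: in={a,t,y} out={a,t,y}
  n5: in={a,t,y} out={y}
  n6: in={y} out=∅
  n7: in=∅ out=∅

Interference:
  a — {i,m,t,y}
  b — ∅
  i — {a,t,y}
  m — {a,t,y}
  t — {a,i,m,y}
  y — {a,i,m,t}

Colouring:
  {a,i,t,y} pairwise interfere (4-clique) ⇒ χ ≥ 4
  4-colouring: c0={a,b}  c1={t}  c2={y}  c3={i,m}
  χ = 4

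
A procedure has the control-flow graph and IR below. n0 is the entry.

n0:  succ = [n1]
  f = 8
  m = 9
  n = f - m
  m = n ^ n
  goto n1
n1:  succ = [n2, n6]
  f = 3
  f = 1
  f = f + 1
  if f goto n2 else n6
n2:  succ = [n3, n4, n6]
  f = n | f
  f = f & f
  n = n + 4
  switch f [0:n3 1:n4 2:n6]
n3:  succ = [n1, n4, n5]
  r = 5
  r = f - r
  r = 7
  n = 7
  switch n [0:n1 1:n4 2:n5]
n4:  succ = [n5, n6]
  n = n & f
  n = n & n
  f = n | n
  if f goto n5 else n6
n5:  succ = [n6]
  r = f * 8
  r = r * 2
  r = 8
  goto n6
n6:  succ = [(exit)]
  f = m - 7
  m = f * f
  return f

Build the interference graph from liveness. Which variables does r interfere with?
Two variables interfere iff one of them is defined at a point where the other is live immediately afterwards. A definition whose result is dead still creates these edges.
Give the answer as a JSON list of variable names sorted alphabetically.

Answer: ["f", "m"]

Analysis:
Block summaries:
  n0 def {f,m,n} use ∅
  n1 def {f} use ∅
  n2 def {f,n} use {f,n}
  n3 def {n,r} use {f}
  n4 def {f,n} use {f,n}
  n5 def {r} use {f}
  n6 def {f,m} use {m}

Backward fixpoint:
  n0 li=∅ lo={m,n}
  n1 li={m,n} lo={f,m,n}
  n2 li={f,m,n} lo={f,m,n}
  n3 li={f,m} lo={f,m,n}
  n4 li={f,m,n} lo={f,m}
  n5 li={f,m} lo={m}
  n6 li={m} lo=∅

Interfere edges:
  f: {m,n,r}
  m: {f,n,r}
  n: {f,m}
  r: {f,m}

N(r) = ["f", "m"]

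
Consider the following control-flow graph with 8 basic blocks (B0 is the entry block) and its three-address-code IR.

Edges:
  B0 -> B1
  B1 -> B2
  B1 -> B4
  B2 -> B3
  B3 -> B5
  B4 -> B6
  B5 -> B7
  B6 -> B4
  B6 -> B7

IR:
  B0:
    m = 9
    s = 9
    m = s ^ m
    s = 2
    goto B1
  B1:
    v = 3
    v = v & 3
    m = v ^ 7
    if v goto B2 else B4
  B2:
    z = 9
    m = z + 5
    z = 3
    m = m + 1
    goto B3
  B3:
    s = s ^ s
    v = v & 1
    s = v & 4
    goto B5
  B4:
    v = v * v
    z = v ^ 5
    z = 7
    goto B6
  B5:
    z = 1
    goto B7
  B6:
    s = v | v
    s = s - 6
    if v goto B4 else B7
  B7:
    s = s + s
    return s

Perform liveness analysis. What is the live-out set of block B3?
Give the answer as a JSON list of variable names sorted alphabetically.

Answer: ["s"]

Working:
Per-block:
  B0: {m,s} / ∅
  B1: {m,v} / ∅
  B2: {m,z} / ∅
  B3: {s,v} / {s,v}
  B4: {v,z} / {v}
  B5: {z} / ∅
  B6: {s} / {v}
  B7: {s} / {s}

Backward fixpoint:
  live B0: ∅→{s}
  live B1: {s}→{s,v}
  live B2: {s,v}→{s,v}
  live B3: {s,v}→{s}
  live B4: {v}→{v}
  live B5: {s}→{s}
  live B6: {v}→{s,v}
  live B7: {s}→∅

live-out(B3) = ["s"]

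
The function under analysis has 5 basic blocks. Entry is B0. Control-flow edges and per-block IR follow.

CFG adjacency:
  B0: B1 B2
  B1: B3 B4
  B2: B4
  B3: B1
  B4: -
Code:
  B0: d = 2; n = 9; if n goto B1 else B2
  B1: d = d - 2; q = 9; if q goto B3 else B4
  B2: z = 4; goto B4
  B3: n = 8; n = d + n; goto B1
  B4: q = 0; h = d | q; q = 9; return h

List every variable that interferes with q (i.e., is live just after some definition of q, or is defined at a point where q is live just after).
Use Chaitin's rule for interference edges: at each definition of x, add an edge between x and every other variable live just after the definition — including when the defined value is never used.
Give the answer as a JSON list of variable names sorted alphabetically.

def/use:
  B0: def={d,n} ue=∅
  B1: def={d,q} ue={d}
  B2: def={z} ue=∅
  B3: def={n} ue={d}
  B4: def={h,q} ue={d}

Backward fixpoint:
  B0 li=∅ lo={d}
  B1 li={d} lo={d}
  B2 li={d} lo={d}
  B3 li={d} lo={d}
  B4 li={d} lo=∅

Interference:
  d↔{n,q,z}
  h↔{q}
  n↔{d}
  q↔{d,h}
  z↔{d}

N(q) = ["d", "h"]

Answer: ["d", "h"]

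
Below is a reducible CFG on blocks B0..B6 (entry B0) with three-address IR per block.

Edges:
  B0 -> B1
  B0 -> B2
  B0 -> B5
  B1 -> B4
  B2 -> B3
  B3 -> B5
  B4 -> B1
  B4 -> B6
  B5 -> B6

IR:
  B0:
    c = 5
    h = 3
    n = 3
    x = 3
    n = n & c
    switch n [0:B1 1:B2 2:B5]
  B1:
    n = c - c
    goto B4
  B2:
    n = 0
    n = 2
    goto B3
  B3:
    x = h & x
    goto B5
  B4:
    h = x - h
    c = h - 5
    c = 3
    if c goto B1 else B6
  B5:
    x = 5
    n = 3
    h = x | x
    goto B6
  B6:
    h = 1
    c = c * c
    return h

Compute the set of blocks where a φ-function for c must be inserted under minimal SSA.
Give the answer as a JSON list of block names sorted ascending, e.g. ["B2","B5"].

idom tree: B1←B0 B2←B0 B3←B2 B4←B1 B5←B0 B6←B0
Dom∩ at merges:
  B1: preds {B0,B4}: {B0} ∩ {B0,B1,B4} = {B0}; idom=B0
  B5: preds {B0,B3}: {B0} ∩ {B0,B2,B3} = {B0}; idom=B0
  B6: preds {B4,B5}: {B0,B1,B4} ∩ {B0,B5} = {B0}; idom=B0

Frontier:
  join B1 pred B0: · stop@B0
  join B1 pred B4: B4→B1 stop@B0
  join B5 pred B0: · stop@B0
  join B5 pred B3: B3→B2 stop@B0
  join B6 pred B4: B4→B1 stop@B0
  join B6 pred B5: B5 stop@B0
  DF(B0)=∅
  DF(B1)={B1,B6}
  DF(B2)={B5}
  DF(B3)={B5}
  DF(B4)={B1,B6}
  DF(B5)={B6}
  DF(B6)=∅

φ for c: defs {B0,B4,B6}
  DF⁺ = {B1,B6}

Answer: ["B1", "B6"]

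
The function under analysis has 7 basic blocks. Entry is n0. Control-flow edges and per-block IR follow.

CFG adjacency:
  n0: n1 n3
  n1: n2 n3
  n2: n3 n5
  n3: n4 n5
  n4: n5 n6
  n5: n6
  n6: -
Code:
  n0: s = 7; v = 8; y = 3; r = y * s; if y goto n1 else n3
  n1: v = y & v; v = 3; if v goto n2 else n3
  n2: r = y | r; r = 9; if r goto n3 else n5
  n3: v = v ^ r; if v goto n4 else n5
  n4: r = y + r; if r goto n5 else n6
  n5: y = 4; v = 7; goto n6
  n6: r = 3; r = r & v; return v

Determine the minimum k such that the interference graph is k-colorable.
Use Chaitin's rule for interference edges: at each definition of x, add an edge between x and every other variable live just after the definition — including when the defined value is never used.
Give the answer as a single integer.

Block summaries:
  n0: {r,s,v,y} / ∅
  n1: {v} / {v,y}
  n2: {r} / {r,y}
  n3: {v} / {r,v}
  n4: {r} / {r,y}
  n5: {v,y} / ∅
  n6: {r} / {v}

Liveness:
  n0: in=∅ out={r,v,y}
  n1: in={r,v,y} out={r,v,y}
  n2: in={r,v,y} out={r,v,y}
  n3: in={r,v,y} out={r,v,y}
  n4: in={r,v,y} out={v}
  n5: in=∅ out={v}
  n6: in={v} out=∅

Interference:
  r↔{v,y}
  s↔{v,y}
  v↔{r,s,y}
  y↔{r,s,v}

Registers:
  {r,v,y} pairwise interfere (3-clique) ⇒ χ ≥ 3
  assign r→c2 s→c2 v→c0 y→c1 — no edge inside a register ⇒ χ ≤ 3
  χ = 3

Answer: 3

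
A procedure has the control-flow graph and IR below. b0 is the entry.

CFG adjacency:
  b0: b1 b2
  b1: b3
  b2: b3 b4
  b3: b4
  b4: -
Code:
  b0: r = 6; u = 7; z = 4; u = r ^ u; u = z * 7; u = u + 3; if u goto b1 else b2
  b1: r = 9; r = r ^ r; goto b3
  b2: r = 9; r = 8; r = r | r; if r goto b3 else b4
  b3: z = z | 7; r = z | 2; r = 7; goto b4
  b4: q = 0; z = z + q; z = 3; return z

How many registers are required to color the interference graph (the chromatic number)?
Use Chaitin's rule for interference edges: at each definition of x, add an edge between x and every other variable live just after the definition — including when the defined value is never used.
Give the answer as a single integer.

Answer: 3

Analysis:
Block summaries:
  b0 def {r,u,z} use ∅
  b1 def {r} use ∅
  b2 def {r} use ∅
  b3 def {r,z} use {z}
  b4 def {q,z} use {z}

Live sets:
  live b0: ∅→{z}
  live b1: {z}→{z}
  live b2: {z}→{z}
  live b3: {z}→{z}
  live b4: {z}→∅

Conflict graph:
  q↔{z}
  r↔{u,z}
  u↔{r,z}
  z↔{q,r,u}

Chromatic number:
  clique {r,u,z} ⇒ need ≥ 3
  assign q→r1 r→r1 u→r2 z→r0 — no edge inside a register ⇒ χ ≤ 3
  χ = 3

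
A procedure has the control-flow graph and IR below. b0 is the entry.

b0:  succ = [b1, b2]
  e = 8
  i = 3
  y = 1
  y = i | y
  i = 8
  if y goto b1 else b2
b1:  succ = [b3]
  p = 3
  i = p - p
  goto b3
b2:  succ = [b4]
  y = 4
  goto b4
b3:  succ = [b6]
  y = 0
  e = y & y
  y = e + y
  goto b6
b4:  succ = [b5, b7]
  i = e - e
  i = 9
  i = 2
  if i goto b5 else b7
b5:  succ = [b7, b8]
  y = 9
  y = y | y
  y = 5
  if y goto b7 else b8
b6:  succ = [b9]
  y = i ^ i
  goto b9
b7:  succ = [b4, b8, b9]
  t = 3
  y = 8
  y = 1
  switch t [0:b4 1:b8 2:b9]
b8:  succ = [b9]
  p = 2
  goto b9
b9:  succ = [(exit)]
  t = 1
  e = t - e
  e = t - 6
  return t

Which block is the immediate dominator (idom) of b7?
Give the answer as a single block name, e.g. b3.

idom tree: b1←b0 b2←b0 b3←b1 b4←b2 b5←b4 b6←b3 b7←b4 b8←b4 b9←b0
Join-block Dom:
  b4: preds {b2,b7}: {b0,b2} ∩ {b0,b2,b4,b7} = {b0,b2}; idom=b2
  b7: preds {b4,b5}: {b0,b2,b4} ∩ {b0,b2,b4,b5} = {b0,b2,b4}; idom=b4
  b8: preds {b5,b7}: {b0,b2,b4,b5} ∩ {b0,b2,b4,b7} = {b0,b2,b4}; idom=b4
  b9: preds {b6,b7,b8}: {b0,b1,b3,b6} ∩ {b0,b2,b4,b7} ∩ {b0,b2,b4,b8} = {b0}; idom=b0

idom(b7) = b4

Answer: b4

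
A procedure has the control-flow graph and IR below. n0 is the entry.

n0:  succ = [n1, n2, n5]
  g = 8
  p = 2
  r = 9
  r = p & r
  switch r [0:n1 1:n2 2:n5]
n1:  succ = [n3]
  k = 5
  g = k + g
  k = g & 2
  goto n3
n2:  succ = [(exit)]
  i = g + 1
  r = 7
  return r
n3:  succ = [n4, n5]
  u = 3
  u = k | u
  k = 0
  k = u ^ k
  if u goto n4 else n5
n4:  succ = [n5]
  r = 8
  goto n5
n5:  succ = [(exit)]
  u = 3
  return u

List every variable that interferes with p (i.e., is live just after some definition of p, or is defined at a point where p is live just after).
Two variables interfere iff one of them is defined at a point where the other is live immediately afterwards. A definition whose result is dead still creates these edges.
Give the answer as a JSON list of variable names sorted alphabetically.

def/use:
  n0: {g,p,r} / ∅
  n1: {g,k} / {g}
  n2: {i,r} / {g}
  n3: {k,u} / {k}
  n4: {r} / ∅
  n5: {u} / ∅

Backward fixpoint:
  n0 li=∅ lo={g}
  n1 li={g} lo={k}
  n2 li={g} lo=∅
  n3 li={k} lo=∅
  n4 li=∅ lo=∅
  n5 li=∅ lo=∅

Conflict graph:
  g: {k,p,r}
  i: ∅
  k: {g,u}
  p: {g,r}
  r: {g,p}
  u: {k}

N(p) = ["g", "r"]

Answer: ["g", "r"]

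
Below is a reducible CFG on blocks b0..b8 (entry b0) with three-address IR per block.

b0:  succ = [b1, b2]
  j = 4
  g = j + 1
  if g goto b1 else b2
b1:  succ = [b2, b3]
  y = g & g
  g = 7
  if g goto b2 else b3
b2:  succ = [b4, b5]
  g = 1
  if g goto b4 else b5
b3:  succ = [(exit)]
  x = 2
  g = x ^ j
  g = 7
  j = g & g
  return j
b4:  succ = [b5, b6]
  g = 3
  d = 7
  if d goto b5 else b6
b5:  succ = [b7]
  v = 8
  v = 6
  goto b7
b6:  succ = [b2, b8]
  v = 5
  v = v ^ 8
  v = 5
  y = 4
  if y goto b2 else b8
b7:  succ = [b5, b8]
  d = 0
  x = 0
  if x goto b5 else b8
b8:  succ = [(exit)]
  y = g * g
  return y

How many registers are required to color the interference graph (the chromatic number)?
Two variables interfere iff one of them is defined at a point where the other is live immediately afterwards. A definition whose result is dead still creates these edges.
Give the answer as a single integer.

Answer: 3

Working:
Per-block:
  b0 def {g,j} use ∅
  b1 def {g,y} use {g}
  b2 def {g} use ∅
  b3 def {g,j,x} use {j}
  b4 def {d,g} use ∅
  b5 def {v} use ∅
  b6 def {v,y} use ∅
  b7 def {d,x} use ∅
  b8 def {y} use {g}

Live sets:
  b0 li=∅ lo={g,j}
  b1 li={g,j} lo={j}
  b2 li=∅ lo={g}
  b3 li={j} lo=∅
  b4 li=∅ lo={g}
  b5 li={g} lo={g}
  b6 li={g} lo={g}
  b7 li={g} lo={g}
  b8 li={g} lo=∅

Interference:
  d: {g}
  g: {d,j,v,x,y}
  j: {g,x,y}
  v: {g}
  x: {g,j}
  y: {g,j}

Colouring:
  clique {g,j,x} ⇒ need ≥ 3
  assign d→c1 g→c0 j→c1 v→c1 x→c2 y→c2 — no edge inside a register ⇒ χ ≤ 3
  χ = 3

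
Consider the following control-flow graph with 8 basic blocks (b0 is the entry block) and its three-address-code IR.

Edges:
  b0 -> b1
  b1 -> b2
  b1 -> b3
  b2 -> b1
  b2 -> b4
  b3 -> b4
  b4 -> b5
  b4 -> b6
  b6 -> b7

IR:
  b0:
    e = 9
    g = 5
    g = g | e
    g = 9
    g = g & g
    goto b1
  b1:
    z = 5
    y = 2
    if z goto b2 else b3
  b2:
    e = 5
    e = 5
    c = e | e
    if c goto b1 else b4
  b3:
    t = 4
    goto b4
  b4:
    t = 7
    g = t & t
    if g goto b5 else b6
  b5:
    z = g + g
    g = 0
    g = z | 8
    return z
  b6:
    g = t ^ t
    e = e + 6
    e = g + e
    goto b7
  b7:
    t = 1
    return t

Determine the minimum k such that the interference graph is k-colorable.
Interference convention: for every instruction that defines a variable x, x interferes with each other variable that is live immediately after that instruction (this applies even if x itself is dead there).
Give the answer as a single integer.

Answer: 3

Working:
Per-block:
  b0 def {e,g} use ∅
  b1 def {y,z} use ∅
  b2 def {c,e} use ∅
  b3 def {t} use ∅
  b4 def {g,t} use ∅
  b5 def {g,z} use {g}
  b6 def {e,g} use {e,t}
  b7 def {t} use ∅

Live sets:
  b0 li=∅ lo={e}
  b1 li={e} lo={e}
  b2 li=∅ lo={e}
  b3 li={e} lo={e}
  b4 li={e} lo={e,g,t}
  b5 li={g} lo=∅
  b6 li={e,t} lo=∅
  b7 li=∅ lo=∅

Interference:
  c — {e}
  e — {c,g,t,y,z}
  g — {e,t,z}
  t — {e,g}
  y — {e,z}
  z — {e,g,y}

Chromatic number:
  clique {e,g,t} ⇒ need ≥ 3
  assign c→R1 e→R0 g→R1 t→R2 y→R1 z→R2 — no edge inside a register ⇒ χ ≤ 3
  χ = 3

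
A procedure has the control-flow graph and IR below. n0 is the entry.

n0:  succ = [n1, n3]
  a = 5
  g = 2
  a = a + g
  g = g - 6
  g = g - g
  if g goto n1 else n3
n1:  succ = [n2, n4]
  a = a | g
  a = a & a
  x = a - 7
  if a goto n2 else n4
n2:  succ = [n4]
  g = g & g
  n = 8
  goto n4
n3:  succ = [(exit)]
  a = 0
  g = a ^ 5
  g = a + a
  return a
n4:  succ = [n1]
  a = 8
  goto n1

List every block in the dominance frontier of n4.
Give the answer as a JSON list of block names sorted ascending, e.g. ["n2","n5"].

Answer: ["n1"]

Working:
idom tree: n1←n0 n2←n1 n3←n0 n4←n1
Dom at joins:
  n1: preds {n0,n4}: {n0} ∩ {n0,n1,n4} = {n0}; idom=n0
  n4: preds {n1,n2}: {n0,n1} ∩ {n0,n1,n2} = {n0,n1}; idom=n1

DF walk-up:
  join n1 pred n0: · stop@n0
  join n1 pred n4: n4→n1 stop@n0
  join n4 pred n1: · stop@n1
  join n4 pred n2: n2 stop@n1
  n0: DF=∅
  n1: DF={n1}
  n2: DF={n4}
  n3: DF=∅
  n4: DF={n1}

DF(n4) = ["n1"]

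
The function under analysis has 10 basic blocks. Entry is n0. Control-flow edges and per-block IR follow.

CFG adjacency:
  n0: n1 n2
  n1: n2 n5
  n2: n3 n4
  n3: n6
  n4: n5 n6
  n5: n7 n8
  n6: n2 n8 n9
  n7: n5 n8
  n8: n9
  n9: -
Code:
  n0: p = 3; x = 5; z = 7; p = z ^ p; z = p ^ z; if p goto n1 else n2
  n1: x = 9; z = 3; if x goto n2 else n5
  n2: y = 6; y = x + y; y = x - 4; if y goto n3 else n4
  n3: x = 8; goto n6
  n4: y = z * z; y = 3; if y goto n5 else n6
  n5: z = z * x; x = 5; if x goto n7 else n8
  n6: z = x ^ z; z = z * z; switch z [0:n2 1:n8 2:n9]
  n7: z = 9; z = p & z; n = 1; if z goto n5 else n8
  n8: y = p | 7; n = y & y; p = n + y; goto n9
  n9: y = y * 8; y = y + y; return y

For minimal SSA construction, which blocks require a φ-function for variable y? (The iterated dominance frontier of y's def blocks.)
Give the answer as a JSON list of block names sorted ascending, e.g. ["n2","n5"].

Answer: ["n2", "n5", "n6", "n8", "n9"]

Working:
idom tree: n1←n0 n2←n0 n3←n2 n4←n2 n5←n0 n6←n2 n7←n5 n8←n0 n9←n0
Dom∩ at merges:
  n2: preds {n0,n1,n6}: {n0} ∩ {n0,n1} ∩ {n0,n2,n6} = {n0}; idom=n0
  n5: preds {n1,n4,n7}: {n0,n1} ∩ {n0,n2,n4} ∩ {n0,n5,n7} = {n0}; idom=n0
  n6: preds {n3,n4}: {n0,n2,n3} ∩ {n0,n2,n4} = {n0,n2}; idom=n2
  n8: preds {n5,n6,n7}: {n0,n5} ∩ {n0,n2,n6} ∩ {n0,n5,n7} = {n0}; idom=n0
  n9: preds {n6,n8}: {n0,n2,n6} ∩ {n0,n8} = {n0}; idom=n0

DF walk-up:
  join n2 pred n0: · stop@n0
  join n2 pred n1: n1 stop@n0
  join n2 pred n6: n6→n2 stop@n0
  join n5 pred n1: n1 stop@n0
  join n5 pred n4: n4→n2 stop@n0
  join n5 pred n7: n7→n5 stop@n0
  join n6 pred n3: n3 stop@n2
  join n6 pred n4: n4 stop@n2
  join n8 pred n5: n5 stop@n0
  join n8 pred n6: n6→n2 stop@n0
  join n8 pred n7: n7→n5 stop@n0
  join n9 pred n6: n6→n2 stop@n0
  join n9 pred n8: n8 stop@n0
  DF(n0)=∅
  DF(n1)={n2,n5}
  DF(n2)={n2,n5,n8,n9}
  DF(n3)={n6}
  DF(n4)={n5,n6}
  DF(n5)={n5,n8}
  DF(n6)={n2,n8,n9}
  DF(n7)={n5,n8}
  DF(n8)={n9}
  DF(n9)=∅

φ for y: defs {n2,n4,n8,n9}
  DF⁺ = {n2,n5,n6,n8,n9}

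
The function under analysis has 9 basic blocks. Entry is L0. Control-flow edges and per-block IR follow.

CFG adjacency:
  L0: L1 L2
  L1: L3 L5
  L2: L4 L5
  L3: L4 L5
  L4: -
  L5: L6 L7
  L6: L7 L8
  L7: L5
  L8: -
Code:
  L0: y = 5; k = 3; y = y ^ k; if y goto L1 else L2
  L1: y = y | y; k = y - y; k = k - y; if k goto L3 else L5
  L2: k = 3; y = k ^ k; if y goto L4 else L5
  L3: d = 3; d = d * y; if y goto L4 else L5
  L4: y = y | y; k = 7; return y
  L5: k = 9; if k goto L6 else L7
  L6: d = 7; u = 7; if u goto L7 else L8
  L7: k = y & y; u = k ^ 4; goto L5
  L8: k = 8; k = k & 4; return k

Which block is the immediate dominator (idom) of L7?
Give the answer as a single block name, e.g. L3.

idom tree: L1←L0 L2←L0 L3←L1 L4←L0 L5←L0 L6←L5 L7←L5 L8←L6
Dom at joins:
  L4: preds {L2,L3}: {L0,L2} ∩ {L0,L1,L3} = {L0}; idom=L0
  L5: preds {L1,L2,L3,L7}: {L0,L1} ∩ {L0,L2} ∩ {L0,L1,L3} ∩ {L0,L5,L7} = {L0}; idom=L0
  L7: preds {L5,L6}: {L0,L5} ∩ {L0,L5,L6} = {L0,L5}; idom=L5

idom(L7) = L5

Answer: L5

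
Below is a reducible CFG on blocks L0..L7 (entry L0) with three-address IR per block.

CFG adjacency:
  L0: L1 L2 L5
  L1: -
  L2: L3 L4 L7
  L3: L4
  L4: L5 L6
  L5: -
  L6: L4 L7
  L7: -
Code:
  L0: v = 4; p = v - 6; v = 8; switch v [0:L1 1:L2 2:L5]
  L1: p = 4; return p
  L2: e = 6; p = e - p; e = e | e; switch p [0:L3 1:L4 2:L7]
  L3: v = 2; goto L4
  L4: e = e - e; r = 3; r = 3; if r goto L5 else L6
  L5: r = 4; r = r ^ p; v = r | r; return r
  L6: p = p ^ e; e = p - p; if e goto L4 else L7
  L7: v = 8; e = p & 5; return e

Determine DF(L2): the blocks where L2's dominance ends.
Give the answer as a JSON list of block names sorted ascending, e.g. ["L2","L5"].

idom tree: L1←L0 L2←L0 L3←L2 L4←L2 L5←L0 L6←L4 L7←L2
Join-block Dom:
  L4: preds {L2,L3,L6}: {L0,L2} ∩ {L0,L2,L3} ∩ {L0,L2,L4,L6} = {L0,L2}; idom=L2
  L5: preds {L0,L4}: {L0} ∩ {L0,L2,L4} = {L0}; idom=L0
  L7: preds {L2,L6}: {L0,L2} ∩ {L0,L2,L4,L6} = {L0,L2}; idom=L2

Frontier:
  join L4 pred L2: · stop@L2
  join L4 pred L3: L3 stop@L2
  join L4 pred L6: L6→L4 stop@L2
  join L5 pred L0: · stop@L0
  join L5 pred L4: L4→L2 stop@L0
  join L7 pred L2: · stop@L2
  join L7 pred L6: L6→L4 stop@L2
  L0 → ∅
  L1 → ∅
  L2 → {L5}
  L3 → {L4}
  L4 → {L4,L5,L7}
  L5 → ∅
  L6 → {L4,L7}
  L7 → ∅

DF(L2) = ["L5"]

Answer: ["L5"]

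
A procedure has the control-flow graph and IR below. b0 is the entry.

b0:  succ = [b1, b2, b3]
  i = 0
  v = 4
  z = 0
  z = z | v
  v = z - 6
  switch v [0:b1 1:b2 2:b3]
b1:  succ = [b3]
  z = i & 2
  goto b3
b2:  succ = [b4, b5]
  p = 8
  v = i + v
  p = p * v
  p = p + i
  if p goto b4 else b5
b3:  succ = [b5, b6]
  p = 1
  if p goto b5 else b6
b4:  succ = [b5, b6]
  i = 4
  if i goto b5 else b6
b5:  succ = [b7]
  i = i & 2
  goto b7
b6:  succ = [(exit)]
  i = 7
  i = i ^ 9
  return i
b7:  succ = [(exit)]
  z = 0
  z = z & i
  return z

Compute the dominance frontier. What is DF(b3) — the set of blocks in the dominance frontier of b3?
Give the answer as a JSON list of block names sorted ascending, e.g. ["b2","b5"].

Answer: ["b5", "b6"]

Derivation:
idom tree: b1←b0 b2←b0 b3←b0 b4←b2 b5←b0 b6←b0 b7←b5
Dom∩ at merges:
  b3: preds {b0,b1}: {b0} ∩ {b0,b1} = {b0}; idom=b0
  b5: preds {b2,b3,b4}: {b0,b2} ∩ {b0,b3} ∩ {b0,b2,b4} = {b0}; idom=b0
  b6: preds {b3,b4}: {b0,b3} ∩ {b0,b2,b4} = {b0}; idom=b0

DF derivation:
  b3←b0: walk · to b0
  b3←b1: walk b1 to b0
  b5←b2: walk b2 to b0
  b5←b3: walk b3 to b0
  b5←b4: walk b4→b2 to b0
  b6←b3: walk b3 to b0
  b6←b4: walk b4→b2 to b0
  b0 → ∅
  b1 → {b3}
  b2 → {b5,b6}
  b3 → {b5,b6}
  b4 → {b5,b6}
  b5 → ∅
  b6 → ∅
  b7 → ∅

DF(b3) = ["b5", "b6"]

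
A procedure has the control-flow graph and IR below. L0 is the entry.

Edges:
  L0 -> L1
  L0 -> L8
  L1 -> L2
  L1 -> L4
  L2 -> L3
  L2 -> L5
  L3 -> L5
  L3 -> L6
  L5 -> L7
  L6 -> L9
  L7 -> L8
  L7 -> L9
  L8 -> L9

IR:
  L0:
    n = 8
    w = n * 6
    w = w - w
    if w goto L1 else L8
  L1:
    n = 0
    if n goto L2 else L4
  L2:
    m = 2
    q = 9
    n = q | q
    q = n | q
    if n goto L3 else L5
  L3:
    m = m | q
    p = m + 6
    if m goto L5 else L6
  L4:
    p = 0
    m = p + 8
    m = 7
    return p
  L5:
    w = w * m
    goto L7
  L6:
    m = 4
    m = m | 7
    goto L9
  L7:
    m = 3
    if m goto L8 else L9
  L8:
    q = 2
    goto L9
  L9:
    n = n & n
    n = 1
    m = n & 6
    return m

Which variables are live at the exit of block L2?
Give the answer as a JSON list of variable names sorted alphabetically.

Block summaries:
  L0: {n,w} / ∅
  L1: {n} / ∅
  L2: {m,n,q} / ∅
  L3: {m,p} / {m,q}
  L4: {m,p} / ∅
  L5: {w} / {m,w}
  L6: {m} / ∅
  L7: {m} / ∅
  L8: {q} / ∅
  L9: {m,n} / {n}

Backward fixpoint:
  live L0: ∅→{n,w}
  live L1: {w}→{w}
  live L2: {w}→{m,n,q,w}
  live L3: {m,n,q,w}→{m,n,w}
  live L4: ∅→∅
  live L5: {m,n,w}→{n}
  live L6: {n}→{n}
  live L7: {n}→{n}
  live L8: {n}→{n}
  live L9: {n}→∅

live-out(L2) = ["m", "n", "q", "w"]

Answer: ["m", "n", "q", "w"]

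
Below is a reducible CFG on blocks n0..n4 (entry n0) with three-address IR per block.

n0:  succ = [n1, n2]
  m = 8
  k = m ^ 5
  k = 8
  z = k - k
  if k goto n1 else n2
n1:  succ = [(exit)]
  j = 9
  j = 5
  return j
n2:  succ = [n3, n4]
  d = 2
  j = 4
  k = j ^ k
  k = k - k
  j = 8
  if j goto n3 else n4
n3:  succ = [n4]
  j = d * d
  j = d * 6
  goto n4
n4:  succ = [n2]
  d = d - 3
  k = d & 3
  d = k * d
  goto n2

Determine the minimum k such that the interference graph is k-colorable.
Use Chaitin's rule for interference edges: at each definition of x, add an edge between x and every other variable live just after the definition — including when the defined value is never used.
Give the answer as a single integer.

Answer: 3

Analysis:
def/use:
  n0: def={k,m,z} ue=∅
  n1: def={j} ue=∅
  n2: def={d,j,k} ue={k}
  n3: def={j} ue={d}
  n4: def={d,k} ue={d}

Liveness:
  n0: in=∅ out={k}
  n1: in=∅ out=∅
  n2: in={k} out={d}
  n3: in={d} out={d}
  n4: in={d} out={k}

Interfere edges:
  d — {j,k}
  j — {d,k}
  k — {d,j,z}
  m — ∅
  z — {k}

Chromatic number:
  clique {d,j,k} ⇒ need ≥ 3
  3-colouring: r0={k,m}  r1={d,z}  r2={j}
  χ = 3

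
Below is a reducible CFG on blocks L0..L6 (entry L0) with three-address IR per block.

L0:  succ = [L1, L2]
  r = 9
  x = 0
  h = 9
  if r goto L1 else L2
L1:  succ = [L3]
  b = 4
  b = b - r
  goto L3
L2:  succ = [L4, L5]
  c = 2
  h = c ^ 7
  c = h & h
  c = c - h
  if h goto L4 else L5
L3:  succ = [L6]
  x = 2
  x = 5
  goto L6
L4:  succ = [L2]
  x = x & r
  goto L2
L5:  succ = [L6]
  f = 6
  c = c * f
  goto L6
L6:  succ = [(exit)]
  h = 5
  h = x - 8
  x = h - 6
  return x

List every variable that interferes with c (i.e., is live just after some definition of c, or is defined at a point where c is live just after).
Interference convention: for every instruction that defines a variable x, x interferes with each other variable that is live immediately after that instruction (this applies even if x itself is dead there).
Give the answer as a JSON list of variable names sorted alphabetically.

Answer: ["f", "h", "r", "x"]

Working:
Per-block:
  L0: def={h,r,x} ue=∅
  L1: def={b} ue={r}
  L2: def={c,h} ue=∅
  L3: def={x} ue=∅
  L4: def={x} ue={r,x}
  L5: def={c,f} ue={c}
  L6: def={h,x} ue={x}

Live sets:
  L0: in=∅ out={r,x}
  L1: in={r} out=∅
  L2: in={r,x} out={c,r,x}
  L3: in=∅ out={x}
  L4: in={r,x} out={r,x}
  L5: in={c,x} out={x}
  L6: in={x} out=∅

Interference:
  b — {r}
  c — {f,h,r,x}
  f — {c,x}
  h — {c,r,x}
  r — {b,c,h,x}
  x — {c,f,h,r}

N(c) = ["f", "h", "r", "x"]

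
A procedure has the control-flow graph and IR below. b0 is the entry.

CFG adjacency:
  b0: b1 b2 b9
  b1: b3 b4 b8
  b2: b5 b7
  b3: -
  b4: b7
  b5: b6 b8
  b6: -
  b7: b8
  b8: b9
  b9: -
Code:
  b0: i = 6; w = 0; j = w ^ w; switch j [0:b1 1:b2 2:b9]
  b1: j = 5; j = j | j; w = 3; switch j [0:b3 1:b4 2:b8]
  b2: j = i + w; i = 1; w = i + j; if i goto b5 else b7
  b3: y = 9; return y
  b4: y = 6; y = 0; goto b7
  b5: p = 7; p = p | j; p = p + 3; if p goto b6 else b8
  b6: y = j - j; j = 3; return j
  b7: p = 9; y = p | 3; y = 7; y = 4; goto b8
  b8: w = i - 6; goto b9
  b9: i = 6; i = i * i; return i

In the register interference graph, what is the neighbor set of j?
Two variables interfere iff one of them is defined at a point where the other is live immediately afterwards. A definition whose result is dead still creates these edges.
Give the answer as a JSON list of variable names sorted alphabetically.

Block summaries:
  b0: def={i,j,w} ue=∅
  b1: def={j,w} ue=∅
  b2: def={i,j,w} ue={i,w}
  b3: def={y} ue=∅
  b4: def={y} ue=∅
  b5: def={p} ue={j}
  b6: def={j,y} ue={j}
  b7: def={p,y} ue=∅
  b8: def={w} ue={i}
  b9: def={i} ue=∅

Live sets:
  b0: in=∅ out={i,w}
  b1: in={i} out={i}
  b2: in={i,w} out={i,j}
  b3: in=∅ out=∅
  b4: in={i} out={i}
  b5: in={i,j} out={i,j}
  b6: in={j} out=∅
  b7: in={i} out={i}
  b8: in={i} out=∅
  b9: in=∅ out=∅

Interference:
  i — {j,p,w,y}
  j — {i,p,w}
  p — {i,j}
  w — {i,j}
  y — {i}

N(j) = ["i", "p", "w"]

Answer: ["i", "p", "w"]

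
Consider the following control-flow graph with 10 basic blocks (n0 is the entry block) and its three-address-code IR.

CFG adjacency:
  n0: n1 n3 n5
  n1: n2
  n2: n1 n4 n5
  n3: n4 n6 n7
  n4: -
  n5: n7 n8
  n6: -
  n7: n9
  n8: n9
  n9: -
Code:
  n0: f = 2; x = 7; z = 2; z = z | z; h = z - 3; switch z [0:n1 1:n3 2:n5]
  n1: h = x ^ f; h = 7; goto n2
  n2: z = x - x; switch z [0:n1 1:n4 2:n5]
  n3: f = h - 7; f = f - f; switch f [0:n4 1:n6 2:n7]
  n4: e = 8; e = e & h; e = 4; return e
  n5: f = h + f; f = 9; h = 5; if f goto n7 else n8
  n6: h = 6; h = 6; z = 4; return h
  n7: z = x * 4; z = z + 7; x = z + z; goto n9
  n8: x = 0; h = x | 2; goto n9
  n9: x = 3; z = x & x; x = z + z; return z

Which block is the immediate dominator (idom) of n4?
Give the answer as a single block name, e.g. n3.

Answer: n0

Working:
idom tree: n1←n0 n2←n1 n3←n0 n4←n0 n5←n0 n6←n3 n7←n0 n8←n5 n9←n0
Join-block Dom:
  n1: preds {n0,n2}: {n0} ∩ {n0,n1,n2} = {n0}; idom=n0
  n4: preds {n2,n3}: {n0,n1,n2} ∩ {n0,n3} = {n0}; idom=n0
  n5: preds {n0,n2}: {n0} ∩ {n0,n1,n2} = {n0}; idom=n0
  n7: preds {n3,n5}: {n0,n3} ∩ {n0,n5} = {n0}; idom=n0
  n9: preds {n7,n8}: {n0,n7} ∩ {n0,n5,n8} = {n0}; idom=n0

idom(n4) = n0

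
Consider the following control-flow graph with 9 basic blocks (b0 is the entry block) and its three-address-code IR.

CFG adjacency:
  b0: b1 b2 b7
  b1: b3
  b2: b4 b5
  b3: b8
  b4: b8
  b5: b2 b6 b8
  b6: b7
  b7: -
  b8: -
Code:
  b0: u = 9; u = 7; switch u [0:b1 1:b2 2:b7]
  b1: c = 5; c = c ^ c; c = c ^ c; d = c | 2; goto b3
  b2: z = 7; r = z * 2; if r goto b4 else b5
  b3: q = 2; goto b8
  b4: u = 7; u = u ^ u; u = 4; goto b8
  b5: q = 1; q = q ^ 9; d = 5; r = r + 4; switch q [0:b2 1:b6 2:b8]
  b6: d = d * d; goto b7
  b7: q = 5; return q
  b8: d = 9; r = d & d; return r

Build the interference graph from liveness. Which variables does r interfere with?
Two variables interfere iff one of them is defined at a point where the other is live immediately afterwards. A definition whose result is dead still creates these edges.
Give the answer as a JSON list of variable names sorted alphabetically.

Per-block:
  b0: def={u} ue=∅
  b1: def={c,d} ue=∅
  b2: def={r,z} ue=∅
  b3: def={q} ue=∅
  b4: def={u} ue=∅
  b5: def={d,q,r} ue={r}
  b6: def={d} ue={d}
  b7: def={q} ue=∅
  b8: def={d,r} ue=∅

Liveness:
  b0 li=∅ lo=∅
  b1 li=∅ lo=∅
  b2 li=∅ lo={r}
  b3 li=∅ lo=∅
  b4 li=∅ lo=∅
  b5 li={r} lo={d}
  b6 li={d} lo=∅
  b7 li=∅ lo=∅
  b8 li=∅ lo=∅

Interfere edges:
  c: ∅
  d: {q,r}
  q: {d,r}
  r: {d,q}
  u: ∅
  z: ∅

N(r) = ["d", "q"]

Answer: ["d", "q"]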